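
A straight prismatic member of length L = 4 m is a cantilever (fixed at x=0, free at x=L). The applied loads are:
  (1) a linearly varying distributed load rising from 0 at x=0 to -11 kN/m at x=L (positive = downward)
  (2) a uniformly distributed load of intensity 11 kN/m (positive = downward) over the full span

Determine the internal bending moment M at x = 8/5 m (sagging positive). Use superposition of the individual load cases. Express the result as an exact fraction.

M(8/5) = -792/125 kN·m

Load 1 — triangular load w₀=-11 kN/m (0→w₀ over full span):
  M_1 = w₀Lx/2 - w₀L²/3 - w₀x³/(6L) = (-11)·4·(8/5)/2 - (-11)·4²/3 - (-11)·(8/5)³/(6·4) = 3168/125 kN·m
Load 2 — uniform load w=11 kN/m over full span:
  M_2 = -w(L-x)²/2 = -11·(4-(8/5))²/2 = -792/25 kN·m
Superposition: M = Σ M_i = -792/125 kN·m ≈ -6.336000 kN·m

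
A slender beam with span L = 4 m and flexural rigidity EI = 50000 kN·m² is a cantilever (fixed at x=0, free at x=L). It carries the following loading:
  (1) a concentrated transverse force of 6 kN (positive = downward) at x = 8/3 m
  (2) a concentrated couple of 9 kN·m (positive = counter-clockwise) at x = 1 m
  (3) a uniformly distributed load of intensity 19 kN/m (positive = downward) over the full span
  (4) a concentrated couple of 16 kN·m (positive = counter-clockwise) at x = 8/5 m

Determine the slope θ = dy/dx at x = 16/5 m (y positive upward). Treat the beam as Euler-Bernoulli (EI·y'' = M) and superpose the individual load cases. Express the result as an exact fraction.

θ(16/5) = -70417/18750000 rad

Load 1 — point force P=6 kN at a=8/3 m (b=L-a=4/3):
  θ_1 = -Pa²/(2EI)  [x>a] = -6·(8/3)²/(2·50000) = -4/9375 rad
Load 2 — applied couple M₀=9 kN·m at a=1 m (b=L-a=3):
  θ_2 = M₀a/EI  [x>a] = 9·1/50000 = 9/50000 rad
Load 3 — uniform load w=19 kN/m over full span:
  θ_3 = -wx(x²-3Lx+3L²)/(6EI) = -19·(16/5)·((16/5)²-3·4·(16/5)+3·4²)/(6·50000) = -4712/1171875 rad
Load 4 — applied couple M₀=16 kN·m at a=8/5 m (b=L-a=12/5):
  θ_4 = M₀a/EI  [x>a] = 16·(8/5)/50000 = 8/15625 rad
Superposition: θ = Σ θ_i = -70417/18750000 rad ≈ -0.003756 rad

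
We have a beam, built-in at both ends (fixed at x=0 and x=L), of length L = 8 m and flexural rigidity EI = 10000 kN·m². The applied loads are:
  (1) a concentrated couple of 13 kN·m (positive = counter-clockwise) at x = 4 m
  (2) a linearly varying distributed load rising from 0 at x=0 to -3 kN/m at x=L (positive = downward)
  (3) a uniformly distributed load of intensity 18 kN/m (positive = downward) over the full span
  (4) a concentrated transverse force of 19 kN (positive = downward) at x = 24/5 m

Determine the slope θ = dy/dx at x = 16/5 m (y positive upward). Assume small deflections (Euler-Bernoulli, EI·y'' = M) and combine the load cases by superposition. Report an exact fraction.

Load 1 — applied couple M₀=13 kN·m at a=4 m (b=L-a=4):
  θ_1 = (R_Ax²/2 - M_Ax)/EI  [x≤a] with R_A=39/16, M_A=13/4 = ((39/16)·(16/5)²/2 - (13/4)·(16/5))/10000 = 13/62500 rad
Load 2 — triangular load w₀=-3 kN/m (0→w₀ over full span):
  θ_2 = -w₀(2x(L-x)(L-2x)(x+2L)+x²(L-x)²)/(120LEI) = -(-3)·(2·(16/5)·(8-(16/5))·(8-2·(16/5))·((16/5)+2·8)+(16/5)²·(8-(16/5))²)/(120·8·10000) = 144/390625 rad
Load 3 — uniform load w=18 kN/m over full span:
  θ_3 = -wx(L-x)(L-2x)/(12EI) = -18·(16/5)·(8-(16/5))·(8-2·(16/5))/(12·10000) = -288/78125 rad
Load 4 — point force P=19 kN at a=24/5 m (b=L-a=16/5):
  θ_4 = -Pb²x(2aL-(3a+b)x)/(2L³EI)  [x≤a] = -19·(16/5)²·(16/5)·(2·(24/5)·8-(3·(24/5)+(16/5))·(16/5))/(2·8³·10000) = -2432/1953125 rad
Superposition: θ = Σ θ_i = -34023/7812500 rad ≈ -0.004355 rad

θ(16/5) = -34023/7812500 rad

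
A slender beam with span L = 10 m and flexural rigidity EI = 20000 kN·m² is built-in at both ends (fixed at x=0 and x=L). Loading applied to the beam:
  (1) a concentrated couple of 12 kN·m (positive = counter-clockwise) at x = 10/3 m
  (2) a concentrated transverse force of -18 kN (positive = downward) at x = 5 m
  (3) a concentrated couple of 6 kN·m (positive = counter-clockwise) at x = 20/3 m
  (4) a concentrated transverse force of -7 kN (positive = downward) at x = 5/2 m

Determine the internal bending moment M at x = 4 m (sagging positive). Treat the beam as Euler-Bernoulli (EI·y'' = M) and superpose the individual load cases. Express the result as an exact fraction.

M(4) = -3389/160 kN·m

Load 1 — applied couple M₀=12 kN·m at a=10/3 m (b=L-a=20/3):
  M_1 = R_Ax - M_A - M₀  [x>a] with R_A=8/5, M_A=0 = (8/5)·4 - 0 - 12 = -28/5 kN·m
Load 2 — point force P=-18 kN at a=5 m (b=L-a=5):
  M_2 = Pb²(3a+b)x/L³ - Pab²/L²  [x≤a] = (-18)·5²·(3·5+5)·4/10³ - (-18)·5·5²/10² = -27/2 kN·m
Load 3 — applied couple M₀=6 kN·m at a=20/3 m (b=L-a=10/3):
  M_3 = R_Ax - M_A  [x≤a] with R_A=4/5, M_A=2 = (4/5)·4 - 2 = 6/5 kN·m
Load 4 — point force P=-7 kN at a=5/2 m (b=L-a=15/2):
  M_4 = Pa²(a+3b)(L-x)/L³ - Pa²b/L²  [x>a] = (-7)·(5/2)²·((5/2)+3·(15/2))·(10-4)/10³ - (-7)·(5/2)²·(15/2)/10² = -105/32 kN·m
Superposition: M = Σ M_i = -3389/160 kN·m ≈ -21.181250 kN·m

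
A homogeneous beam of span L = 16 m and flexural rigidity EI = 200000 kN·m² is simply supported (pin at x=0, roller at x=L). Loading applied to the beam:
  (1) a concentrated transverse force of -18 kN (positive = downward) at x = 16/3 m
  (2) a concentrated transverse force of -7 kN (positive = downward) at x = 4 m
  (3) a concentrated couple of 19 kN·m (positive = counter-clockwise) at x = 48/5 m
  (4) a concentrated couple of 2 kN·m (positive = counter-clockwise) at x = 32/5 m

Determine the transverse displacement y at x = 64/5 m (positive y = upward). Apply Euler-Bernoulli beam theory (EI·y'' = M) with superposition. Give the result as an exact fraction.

Load 1 — point force P=-18 kN at a=16/3 m (b=L-a=32/3):
  y_1 = -Pa(L-x)(2Lx-a²-x²)/(6LEI)  [x>a] = -(-18)·(16/3)·(16-(64/5))·(2·16·(64/5)-(16/3)²-(64/5)²)/(6·16·200000) = 12224/3515625 m
Load 2 — point force P=-7 kN at a=4 m (b=L-a=12):
  y_2 = -Pa(L-x)(2Lx-a²-x²)/(6LEI)  [x>a] = -(-7)·4·(16-(64/5))·(2·16·(64/5)-4²-(64/5)²)/(6·16·200000) = 2513/2343750 m
Load 3 — applied couple M₀=19 kN·m at a=48/5 m (b=L-a=32/5):
  y_3 = (M₀x³/(6L)-M₀(x-a)²/2+C₁x)/EI  [x>a] with C₁=M₀(3b²-L²)/(6L)=-1976/75 = (19·(64/5)³/(6·16)-19·((64/5)-(48/5))²/2+(-1976/75)·(64/5))/200000 = -38/390625 m
Load 4 — applied couple M₀=2 kN·m at a=32/5 m (b=L-a=48/5):
  y_4 = (M₀x³/(6L)-M₀(x-a)²/2+C₁x)/EI  [x>a] with C₁=M₀(3b²-L²)/(6L)=32/75 = (2·(64/5)³/(6·16)-2·((64/5)-(32/5))²/2+(32/75)·(64/5))/200000 = 16/390625 m
Superposition: y = Σ y_i = 31591/7031250 m ≈ 0.004493 m

y(64/5) = 31591/7031250 m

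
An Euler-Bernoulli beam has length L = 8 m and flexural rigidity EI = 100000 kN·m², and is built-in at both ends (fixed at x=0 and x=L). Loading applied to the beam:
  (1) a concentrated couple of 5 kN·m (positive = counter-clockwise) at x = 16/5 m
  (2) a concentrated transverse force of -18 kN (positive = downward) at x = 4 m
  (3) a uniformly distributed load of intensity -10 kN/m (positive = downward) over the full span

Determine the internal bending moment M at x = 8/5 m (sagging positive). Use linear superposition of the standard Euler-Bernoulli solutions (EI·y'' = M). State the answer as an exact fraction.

M(8/5) = 493/75 kN·m

Load 1 — applied couple M₀=5 kN·m at a=16/5 m (b=L-a=24/5):
  M_1 = R_Ax - M_A  [x≤a] with R_A=9/10, M_A=3/5 = (9/10)·(8/5) - (3/5) = 21/25 kN·m
Load 2 — point force P=-18 kN at a=4 m (b=L-a=4):
  M_2 = Pb²(3a+b)x/L³ - Pab²/L²  [x≤a] = (-18)·4²·(3·4+4)·(8/5)/8³ - (-18)·4·4²/8² = 18/5 kN·m
Load 3 — uniform load w=-10 kN/m over full span:
  M_3 = wLx/2 - wL²/12 - wx²/2 = (-10)·8·(8/5)/2 - (-10)·8²/12 - (-10)·(8/5)²/2 = 32/15 kN·m
Superposition: M = Σ M_i = 493/75 kN·m ≈ 6.573333 kN·m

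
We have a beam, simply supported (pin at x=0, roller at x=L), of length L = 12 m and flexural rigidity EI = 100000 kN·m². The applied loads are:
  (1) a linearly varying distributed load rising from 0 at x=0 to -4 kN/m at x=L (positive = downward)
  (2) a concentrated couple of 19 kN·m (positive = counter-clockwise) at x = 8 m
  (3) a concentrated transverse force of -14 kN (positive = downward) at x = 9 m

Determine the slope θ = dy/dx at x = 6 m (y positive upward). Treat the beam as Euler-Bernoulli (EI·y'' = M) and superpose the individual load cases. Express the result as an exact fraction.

Load 1 — triangular load w₀=-4 kN/m (0→w₀ over full span):
  θ_1 = -w₀(7L⁴-30L²x²+15x⁴)/(360LEI) = -(-4)·(7·12⁴-30·12²·6²+15·6⁴)/(360·12·100000) = 21/250000 rad
Load 2 — applied couple M₀=19 kN·m at a=8 m (b=L-a=4):
  θ_2 = (M₀x²/(2L)+C₁)/EI  [x≤a] with C₁=M₀(3b²-L²)/(6L)=-76/3 = (19·6²/(2·12)+(-76/3))/100000 = 19/600000 rad
Load 3 — point force P=-14 kN at a=9 m (b=L-a=3):
  θ_3 = -Pb(L²-b²-3x²)/(6LEI)  [x≤a] = -(-14)·3·(12²-3²-3·6²)/(6·12·100000) = 63/400000 rad
Superposition: θ = Σ θ_i = 1639/6000000 rad ≈ 0.000273 rad

θ(6) = 1639/6000000 rad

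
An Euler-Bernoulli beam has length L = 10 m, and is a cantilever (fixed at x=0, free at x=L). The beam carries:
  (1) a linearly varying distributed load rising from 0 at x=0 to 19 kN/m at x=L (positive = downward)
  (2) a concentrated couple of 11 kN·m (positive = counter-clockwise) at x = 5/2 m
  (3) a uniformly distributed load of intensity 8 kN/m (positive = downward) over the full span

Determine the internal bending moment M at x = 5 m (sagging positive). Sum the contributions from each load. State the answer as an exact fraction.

M(5) = -3575/12 kN·m

Load 1 — triangular load w₀=19 kN/m (0→w₀ over full span):
  M_1 = w₀Lx/2 - w₀L²/3 - w₀x³/(6L) = 19·10·5/2 - 19·10²/3 - 19·5³/(6·10) = -2375/12 kN·m
Load 2 — applied couple M₀=11 kN·m at a=5/2 m (b=L-a=15/2):
  M_2 = 0  [x>a] = 0 kN·m
Load 3 — uniform load w=8 kN/m over full span:
  M_3 = -w(L-x)²/2 = -8·(10-5)²/2 = -100 kN·m
Superposition: M = Σ M_i = -3575/12 kN·m ≈ -297.916667 kN·m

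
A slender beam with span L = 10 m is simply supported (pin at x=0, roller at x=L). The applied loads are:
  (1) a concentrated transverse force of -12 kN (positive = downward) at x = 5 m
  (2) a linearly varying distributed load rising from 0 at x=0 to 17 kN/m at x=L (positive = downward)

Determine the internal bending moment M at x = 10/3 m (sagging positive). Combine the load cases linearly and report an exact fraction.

Load 1 — point force P=-12 kN at a=5 m (b=L-a=5):
  M_1 = Pbx/L  [x≤a] = (-12)·5·(10/3)/10 = -20 kN·m
Load 2 — triangular load w₀=17 kN/m (0→w₀ over full span):
  M_2 = w₀Lx/6 - w₀x³/(6L) = 17·10·(10/3)/6 - 17·(10/3)³/(6·10) = 6800/81 kN·m
Superposition: M = Σ M_i = 5180/81 kN·m ≈ 63.950617 kN·m

M(10/3) = 5180/81 kN·m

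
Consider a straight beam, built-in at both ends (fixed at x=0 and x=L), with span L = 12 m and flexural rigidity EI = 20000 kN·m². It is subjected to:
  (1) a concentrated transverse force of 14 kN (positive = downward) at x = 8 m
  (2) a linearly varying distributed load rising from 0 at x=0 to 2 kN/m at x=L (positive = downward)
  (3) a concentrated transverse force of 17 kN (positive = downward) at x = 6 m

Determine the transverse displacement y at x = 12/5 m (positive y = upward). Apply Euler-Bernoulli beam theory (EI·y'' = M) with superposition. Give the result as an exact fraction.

y(12/5) = -1181221/234375000 m

Load 1 — point force P=14 kN at a=8 m (b=L-a=4):
  y_1 = -Pb²x²(3aL-(3a+b)x)/(6L³EI)  [x≤a] = -14·4²·(12/5)²·(3·8·12-(3·8+4)·(12/5))/(6·12³·20000) = -322/234375 m
Load 2 — triangular load w₀=2 kN/m (0→w₀ over full span):
  y_2 = -w₀x²(L-x)²(x+2L)/(120LEI) = -2·(12/5)²·(12-(12/5))²·((12/5)+2·12)/(120·12·20000) = -9504/9765625 m
Load 3 — point force P=17 kN at a=6 m (b=L-a=6):
  y_3 = -Pb²x²(3aL-(3a+b)x)/(6L³EI)  [x≤a] = -17·6²·(12/5)²·(3·6·12-(3·6+6)·(12/5))/(6·12³·20000) = -1683/625000 m
Superposition: y = Σ y_i = -1181221/234375000 m ≈ -0.005040 m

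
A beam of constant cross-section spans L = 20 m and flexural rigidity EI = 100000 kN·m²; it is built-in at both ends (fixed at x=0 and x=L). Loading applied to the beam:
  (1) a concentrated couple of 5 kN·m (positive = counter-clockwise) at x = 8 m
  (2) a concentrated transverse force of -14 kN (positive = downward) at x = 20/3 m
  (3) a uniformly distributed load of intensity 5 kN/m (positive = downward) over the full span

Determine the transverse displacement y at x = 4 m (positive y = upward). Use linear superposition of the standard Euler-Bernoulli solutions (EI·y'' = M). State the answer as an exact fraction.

Load 1 — applied couple M₀=5 kN·m at a=8 m (b=L-a=12):
  y_1 = (R_Ax³/6 - M_Ax²/2)/EI  [x≤a] with R_A=9/25, M_A=3/5 = ((9/25)·4³/6 - (3/5)·4²/2)/100000 = -3/312500 m
Load 2 — point force P=-14 kN at a=20/3 m (b=L-a=40/3):
  y_2 = -Pb²x²(3aL-(3a+b)x)/(6L³EI)  [x≤a] = -(-14)·(40/3)²·4²·(3·(20/3)·20-(3·(20/3)+(40/3))·4)/(6·20³·100000) = 112/50625 m
Load 3 — uniform load w=5 kN/m over full span:
  y_3 = -wx²(L-x)²/(24EI) = -5·4²·(20-4)²/(24·100000) = -16/1875 m
Superposition: y = Σ y_i = -160243/25312500 m ≈ -0.006331 m

y(4) = -160243/25312500 m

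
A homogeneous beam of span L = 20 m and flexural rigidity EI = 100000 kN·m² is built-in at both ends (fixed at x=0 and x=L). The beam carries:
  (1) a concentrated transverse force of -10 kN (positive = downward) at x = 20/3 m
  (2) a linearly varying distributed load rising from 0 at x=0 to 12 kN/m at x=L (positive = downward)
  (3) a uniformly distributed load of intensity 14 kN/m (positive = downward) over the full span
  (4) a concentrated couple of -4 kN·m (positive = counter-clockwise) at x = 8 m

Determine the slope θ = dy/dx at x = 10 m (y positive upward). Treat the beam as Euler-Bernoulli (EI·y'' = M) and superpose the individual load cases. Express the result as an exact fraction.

Load 1 — point force P=-10 kN at a=20/3 m (b=L-a=40/3):
  θ_1 = Pa²(L-x)(2bL-(3b+a)(L-x))/(2L³EI)  [x>a] = (-10)·(20/3)²·(20-10)·(2·(40/3)·20-(3·(40/3)+(20/3))·(20-10))/(2·20³·100000) = -1/5400 rad
Load 2 — triangular load w₀=12 kN/m (0→w₀ over full span):
  θ_2 = -w₀(2x(L-x)(L-2x)(x+2L)+x²(L-x)²)/(120LEI) = -12·(2·10·(20-10)·(20-2·10)·(10+2·20)+10²·(20-10)²)/(120·20·100000) = -1/2000 rad
Load 3 — uniform load w=14 kN/m over full span:
  θ_3 = -wx(L-x)(L-2x)/(12EI) = -14·10·(20-10)·(20-2·10)/(12·100000) = 0 rad
Load 4 — applied couple M₀=-4 kN·m at a=8 m (b=L-a=12):
  θ_4 = (R_Ax²/2 - M_Ax - M₀(x-a))/EI  [x>a] with R_A=-36/125, M_A=-12/25 = ((-36/125)·10²/2 - (-12/25)·10 - (-4)·(10-8))/100000 = -1/62500 rad
Superposition: θ = Σ θ_i = -4733/6750000 rad ≈ -0.000701 rad

θ(10) = -4733/6750000 rad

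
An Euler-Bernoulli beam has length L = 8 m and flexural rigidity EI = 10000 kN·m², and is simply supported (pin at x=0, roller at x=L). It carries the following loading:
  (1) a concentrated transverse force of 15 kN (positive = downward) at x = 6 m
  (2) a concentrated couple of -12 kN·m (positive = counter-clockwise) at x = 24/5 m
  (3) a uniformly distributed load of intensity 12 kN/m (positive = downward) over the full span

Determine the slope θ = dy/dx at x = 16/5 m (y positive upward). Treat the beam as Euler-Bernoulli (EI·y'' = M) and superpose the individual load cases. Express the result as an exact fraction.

Load 1 — point force P=15 kN at a=6 m (b=L-a=2):
  θ_1 = -Pb(L²-b²-3x²)/(6LEI)  [x≤a] = -15·2·(8²-2²-3·(16/5)²)/(6·8·10000) = -183/100000 rad
Load 2 — applied couple M₀=-12 kN·m at a=24/5 m (b=L-a=16/5):
  θ_2 = (M₀x²/(2L)+C₁)/EI  [x≤a] with C₁=M₀(3b²-L²)/(6L)=208/25 = ((-12)·(16/5)²/(2·8)+(208/25))/10000 = 1/15625 rad
Load 3 — uniform load w=12 kN/m over full span:
  θ_3 = -w(L³-6Lx²+4x³)/(24EI) = -12·(8³-6·8·(16/5)²+4·(16/5)³)/(24·10000) = -592/78125 rad
Superposition: θ = Σ θ_i = -23359/2500000 rad ≈ -0.009344 rad

θ(16/5) = -23359/2500000 rad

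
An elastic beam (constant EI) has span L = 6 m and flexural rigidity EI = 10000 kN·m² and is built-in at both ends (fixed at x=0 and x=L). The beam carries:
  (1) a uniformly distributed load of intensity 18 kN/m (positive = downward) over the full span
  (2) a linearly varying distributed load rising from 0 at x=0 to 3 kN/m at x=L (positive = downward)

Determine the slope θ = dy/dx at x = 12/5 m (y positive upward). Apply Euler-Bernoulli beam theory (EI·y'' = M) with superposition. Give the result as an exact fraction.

θ(12/5) = -2673/1562500 rad

Load 1 — uniform load w=18 kN/m over full span:
  θ_1 = -wx(L-x)(L-2x)/(12EI) = -18·(12/5)·(6-(12/5))·(6-2·(12/5))/(12·10000) = -243/156250 rad
Load 2 — triangular load w₀=3 kN/m (0→w₀ over full span):
  θ_2 = -w₀(2x(L-x)(L-2x)(x+2L)+x²(L-x)²)/(120LEI) = -3·(2·(12/5)·(6-(12/5))·(6-2·(12/5))·((12/5)+2·6)+(12/5)²·(6-(12/5))²)/(120·6·10000) = -243/1562500 rad
Superposition: θ = Σ θ_i = -2673/1562500 rad ≈ -0.001711 rad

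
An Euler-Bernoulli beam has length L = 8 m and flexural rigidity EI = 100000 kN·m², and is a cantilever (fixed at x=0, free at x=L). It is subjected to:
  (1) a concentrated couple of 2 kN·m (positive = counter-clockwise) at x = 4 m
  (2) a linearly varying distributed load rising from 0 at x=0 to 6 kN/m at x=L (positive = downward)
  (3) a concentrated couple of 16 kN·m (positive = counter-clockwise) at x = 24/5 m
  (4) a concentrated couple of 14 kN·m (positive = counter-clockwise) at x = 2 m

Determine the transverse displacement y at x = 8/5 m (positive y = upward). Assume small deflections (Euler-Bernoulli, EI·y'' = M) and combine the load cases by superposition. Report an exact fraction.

Load 1 — applied couple M₀=2 kN·m at a=4 m (b=L-a=4):
  y_1 = M₀x²/(2EI)  [x≤a] = 2·(8/5)²/(2·100000) = 2/78125 m
Load 2 — triangular load w₀=6 kN/m (0→w₀ over full span):
  y_2 = (w₀Lx³/12-w₀L²x²/6-w₀x⁵/(120L))/EI = (6·8·(8/5)³/12-6·8²·(8/5)²/6-6·(8/5)⁵/(120·8))/100000 = -72032/48828125 m
Load 3 — applied couple M₀=16 kN·m at a=24/5 m (b=L-a=16/5):
  y_3 = M₀x²/(2EI)  [x≤a] = 16·(8/5)²/(2·100000) = 16/78125 m
Load 4 — applied couple M₀=14 kN·m at a=2 m (b=L-a=6):
  y_4 = M₀x²/(2EI)  [x≤a] = 14·(8/5)²/(2·100000) = 14/78125 m
Superposition: y = Σ y_i = -52032/48828125 m ≈ -0.001066 m

y(8/5) = -52032/48828125 m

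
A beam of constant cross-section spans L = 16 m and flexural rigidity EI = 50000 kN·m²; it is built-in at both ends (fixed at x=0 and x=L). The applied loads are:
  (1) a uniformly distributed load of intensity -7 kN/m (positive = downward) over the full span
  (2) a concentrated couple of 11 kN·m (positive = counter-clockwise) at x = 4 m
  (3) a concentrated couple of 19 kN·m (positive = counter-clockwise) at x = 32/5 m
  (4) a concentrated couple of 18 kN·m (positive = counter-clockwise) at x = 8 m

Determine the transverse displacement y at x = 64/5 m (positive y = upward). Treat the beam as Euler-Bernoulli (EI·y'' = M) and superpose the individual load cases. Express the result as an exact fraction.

Load 1 — uniform load w=-7 kN/m over full span:
  y_1 = -wx²(L-x)²/(24EI) = -(-7)·(64/5)²·(16-(64/5))²/(24·50000) = 57344/5859375 m
Load 2 — applied couple M₀=11 kN·m at a=4 m (b=L-a=12):
  y_2 = (R_Ax³/6 - M_Ax²/2 - M₀(x-a)²/2)/EI  [x>a] with R_A=99/128, M_A=-33/16 = ((99/128)·(64/5)³/6 - (-33/16)·(64/5)²/2 - 11·((64/5)-4)²/2)/50000 = 209/781250 m
Load 3 — applied couple M₀=19 kN·m at a=32/5 m (b=L-a=48/5):
  y_3 = (R_Ax³/6 - M_Ax²/2 - M₀(x-a)²/2)/EI  [x>a] with R_A=171/100, M_A=57/25 = ((171/100)·(64/5)³/6 - (57/25)·(64/5)²/2 - 19·((64/5)-(32/5))²/2)/50000 = 4256/9765625 m
Load 4 — applied couple M₀=18 kN·m at a=8 m (b=L-a=8):
  y_4 = (R_Ax³/6 - M_Ax²/2 - M₀(x-a)²/2)/EI  [x>a] with R_A=27/16, M_A=9/2 = ((27/16)·(64/5)³/6 - (9/2)·(64/5)²/2 - 18·((64/5)-8)²/2)/50000 = 108/390625 m
Superposition: y = Σ y_i = 630851/58593750 m ≈ 0.010767 m

y(64/5) = 630851/58593750 m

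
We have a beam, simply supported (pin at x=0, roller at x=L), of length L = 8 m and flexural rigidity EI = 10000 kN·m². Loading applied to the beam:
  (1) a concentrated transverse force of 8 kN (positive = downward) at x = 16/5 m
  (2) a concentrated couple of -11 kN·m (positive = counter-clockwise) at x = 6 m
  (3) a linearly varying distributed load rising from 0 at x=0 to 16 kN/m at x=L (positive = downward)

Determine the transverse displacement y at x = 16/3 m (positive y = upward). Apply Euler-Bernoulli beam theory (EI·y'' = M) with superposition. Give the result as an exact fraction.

Load 1 — point force P=8 kN at a=16/5 m (b=L-a=24/5):
  y_1 = -Pa(L-x)(2Lx-a²-x²)/(6LEI)  [x>a] = -8·(16/5)·(8-(16/3))·(2·8·(16/3)-(16/5)²-(16/3)²)/(6·8·10000) = -41984/6328125 m
Load 2 — applied couple M₀=-11 kN·m at a=6 m (b=L-a=2):
  y_2 = (M₀x³/(6L)+C₁x)/EI  [x≤a] with C₁=M₀(3b²-L²)/(6L)=143/12 = ((-11)·(16/3)³/(6·8)+(143/12)·(16/3))/10000 = 583/202500 m
Load 3 — triangular load w₀=16 kN/m (0→w₀ over full span):
  y_3 = -w₀x(7L⁴-10L²x²+3x⁴)/(360LEI) = -16·(16/3)·(7·8⁴-10·8²·(16/3)²+3·(16/3)⁴)/(360·8·10000) = -17408/455625 m
Superposition: y = Σ y_i = -9559549/227812500 m ≈ -0.041962 m

y(16/3) = -9559549/227812500 m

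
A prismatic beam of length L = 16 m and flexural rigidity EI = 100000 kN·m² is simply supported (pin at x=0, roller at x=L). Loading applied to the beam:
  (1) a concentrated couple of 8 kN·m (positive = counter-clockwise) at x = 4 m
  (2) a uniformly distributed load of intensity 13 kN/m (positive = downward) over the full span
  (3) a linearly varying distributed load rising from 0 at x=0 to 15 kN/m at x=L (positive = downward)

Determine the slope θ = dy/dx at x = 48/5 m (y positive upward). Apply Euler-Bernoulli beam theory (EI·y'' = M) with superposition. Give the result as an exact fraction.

θ(48/5) = 90599/9375000 rad

Load 1 — applied couple M₀=8 kN·m at a=4 m (b=L-a=12):
  θ_1 = (M₀x²/(2L)-M₀(x-a)+C₁)/EI  [x>a] with C₁=M₀(3b²-L²)/(6L)=44/3 = (8·(48/5)²/(2·16)-8·((48/5)-4)+(44/3))/100000 = -133/1875000 rad
Load 2 — uniform load w=13 kN/m over full span:
  θ_2 = -w(L³-6Lx²+4x³)/(24EI) = -13·(16³-6·16·(48/5)²+4·(48/5)³)/(24·100000) = 7696/1171875 rad
Load 3 — triangular load w₀=15 kN/m (0→w₀ over full span):
  θ_3 = -w₀(7L⁴-30L²x²+15x⁴)/(360LEI) = -15·(7·16⁴-30·16²·(48/5)²+15·(48/5)⁴)/(360·16·100000) = 3712/1171875 rad
Superposition: θ = Σ θ_i = 90599/9375000 rad ≈ 0.009664 rad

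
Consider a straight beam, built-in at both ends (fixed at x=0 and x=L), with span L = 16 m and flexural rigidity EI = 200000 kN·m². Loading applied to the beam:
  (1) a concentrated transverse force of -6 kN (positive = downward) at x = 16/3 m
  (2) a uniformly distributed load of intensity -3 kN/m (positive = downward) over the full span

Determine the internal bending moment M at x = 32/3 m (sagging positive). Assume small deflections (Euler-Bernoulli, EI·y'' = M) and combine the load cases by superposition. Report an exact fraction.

M(32/3) = -608/27 kN·m

Load 1 — point force P=-6 kN at a=16/3 m (b=L-a=32/3):
  M_1 = Pa²(a+3b)(L-x)/L³ - Pa²b/L²  [x>a] = (-6)·(16/3)²·((16/3)+3·(32/3))·(16-(32/3))/16³ - (-6)·(16/3)²·(32/3)/16² = -32/27 kN·m
Load 2 — uniform load w=-3 kN/m over full span:
  M_2 = wLx/2 - wL²/12 - wx²/2 = (-3)·16·(32/3)/2 - (-3)·16²/12 - (-3)·(32/3)²/2 = -64/3 kN·m
Superposition: M = Σ M_i = -608/27 kN·m ≈ -22.518519 kN·m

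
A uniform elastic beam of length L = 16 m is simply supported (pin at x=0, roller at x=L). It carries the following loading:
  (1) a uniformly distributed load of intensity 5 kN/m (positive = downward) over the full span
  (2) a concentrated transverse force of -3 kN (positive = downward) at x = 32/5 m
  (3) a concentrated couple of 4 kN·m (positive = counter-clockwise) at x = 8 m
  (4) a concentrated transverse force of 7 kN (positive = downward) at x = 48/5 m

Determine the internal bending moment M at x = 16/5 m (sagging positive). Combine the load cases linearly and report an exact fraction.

M(16/5) = 532/5 kN·m

Load 1 — uniform load w=5 kN/m over full span:
  M_1 = wx(L-x)/2 = 5·(16/5)·(16-(16/5))/2 = 512/5 kN·m
Load 2 — point force P=-3 kN at a=32/5 m (b=L-a=48/5):
  M_2 = Pbx/L  [x≤a] = (-3)·(48/5)·(16/5)/16 = -144/25 kN·m
Load 3 — applied couple M₀=4 kN·m at a=8 m (b=L-a=8):
  M_3 = M₀x/L  [x≤a] = 4·(16/5)/16 = 4/5 kN·m
Load 4 — point force P=7 kN at a=48/5 m (b=L-a=32/5):
  M_4 = Pbx/L  [x≤a] = 7·(32/5)·(16/5)/16 = 224/25 kN·m
Superposition: M = Σ M_i = 532/5 kN·m ≈ 106.400000 kN·m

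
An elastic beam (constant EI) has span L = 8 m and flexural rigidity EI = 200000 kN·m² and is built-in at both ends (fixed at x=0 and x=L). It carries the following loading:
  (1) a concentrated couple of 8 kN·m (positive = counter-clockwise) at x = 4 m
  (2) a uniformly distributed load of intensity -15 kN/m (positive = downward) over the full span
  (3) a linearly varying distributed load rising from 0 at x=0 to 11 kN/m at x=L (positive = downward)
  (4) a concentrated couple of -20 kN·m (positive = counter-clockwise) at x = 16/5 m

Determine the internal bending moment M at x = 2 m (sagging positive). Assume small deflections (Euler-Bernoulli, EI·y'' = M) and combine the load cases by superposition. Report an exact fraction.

Load 1 — applied couple M₀=8 kN·m at a=4 m (b=L-a=4):
  M_1 = R_Ax - M_A  [x≤a] with R_A=3/2, M_A=2 = (3/2)·2 - 2 = 1 kN·m
Load 2 — uniform load w=-15 kN/m over full span:
  M_2 = wLx/2 - wL²/12 - wx²/2 = (-15)·8·2/2 - (-15)·8²/12 - (-15)·2²/2 = -10 kN·m
Load 3 — triangular load w₀=11 kN/m (0→w₀ over full span):
  M_3 = 3w₀Lx/20 - w₀L²/30 - w₀x³/(6L) = 3·11·8·2/20 - 11·8²/30 - 11·2³/(6·8) = 11/10 kN·m
Load 4 — applied couple M₀=-20 kN·m at a=16/5 m (b=L-a=24/5):
  M_4 = R_Ax - M_A  [x≤a] with R_A=-18/5, M_A=-12/5 = (-18/5)·2 - (-12/5) = -24/5 kN·m
Superposition: M = Σ M_i = -127/10 kN·m ≈ -12.700000 kN·m

M(2) = -127/10 kN·m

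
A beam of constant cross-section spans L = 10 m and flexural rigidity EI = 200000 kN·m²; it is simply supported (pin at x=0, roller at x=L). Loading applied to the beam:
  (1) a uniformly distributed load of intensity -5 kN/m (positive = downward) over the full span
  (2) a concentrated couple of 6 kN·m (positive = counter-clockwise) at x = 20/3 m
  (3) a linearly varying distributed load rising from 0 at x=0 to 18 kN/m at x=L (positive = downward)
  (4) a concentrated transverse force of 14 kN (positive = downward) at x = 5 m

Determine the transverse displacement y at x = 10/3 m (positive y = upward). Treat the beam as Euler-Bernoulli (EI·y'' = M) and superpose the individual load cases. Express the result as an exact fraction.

Load 1 — uniform load w=-5 kN/m over full span:
  y_1 = -wx(L³-2Lx²+x³)/(24EI) = -(-5)·(10/3)·(10³-2·10·(10/3)²+(10/3)³)/(24·200000) = 11/3888 m
Load 2 — applied couple M₀=6 kN·m at a=20/3 m (b=L-a=10/3):
  y_2 = (M₀x³/(6L)+C₁x)/EI  [x≤a] with C₁=M₀(3b²-L²)/(6L)=-20/3 = (6·(10/3)³/(6·10)+(-20/3)·(10/3))/200000 = -1/10800 m
Load 3 — triangular load w₀=18 kN/m (0→w₀ over full span):
  y_3 = -w₀x(7L⁴-10L²x²+3x⁴)/(360LEI) = -18·(10/3)·(7·10⁴-10·10²·(10/3)²+3·(10/3)⁴)/(360·10·200000) = -2/405 m
Load 4 — point force P=14 kN at a=5 m (b=L-a=5):
  y_4 = -Pbx(L²-b²-x²)/(6LEI)  [x≤a] = -14·5·(10/3)·(10²-5²-(10/3)²)/(6·10·200000) = -161/129600 m
Superposition: y = Σ y_i = -1339/388800 m ≈ -0.003444 m

y(10/3) = -1339/388800 m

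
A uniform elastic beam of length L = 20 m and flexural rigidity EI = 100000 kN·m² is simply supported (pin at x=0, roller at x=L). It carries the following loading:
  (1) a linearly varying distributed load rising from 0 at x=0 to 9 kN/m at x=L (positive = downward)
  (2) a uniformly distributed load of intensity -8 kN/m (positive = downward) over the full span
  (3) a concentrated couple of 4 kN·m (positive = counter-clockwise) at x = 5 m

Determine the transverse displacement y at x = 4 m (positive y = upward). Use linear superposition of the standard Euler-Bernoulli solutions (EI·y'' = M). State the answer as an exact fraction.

y(4) = 174511/3750000 m

Load 1 — triangular load w₀=9 kN/m (0→w₀ over full span):
  y_1 = -w₀x(7L⁴-10L²x²+3x⁴)/(360LEI) = -9·4·(7·20⁴-10·20²·4²+3·4⁴)/(360·20·100000) = -4128/78125 m
Load 2 — uniform load w=-8 kN/m over full span:
  y_2 = -wx(L³-2Lx²+x³)/(24EI) = -(-8)·4·(20³-2·20·4²+4³)/(24·100000) = 928/9375 m
Load 3 — applied couple M₀=4 kN·m at a=5 m (b=L-a=15):
  y_3 = (M₀x³/(6L)+C₁x)/EI  [x≤a] with C₁=M₀(3b²-L²)/(6L)=55/6 = (4·4³/(6·20)+(55/6)·4)/100000 = 97/250000 m
Superposition: y = Σ y_i = 174511/3750000 m ≈ 0.046536 m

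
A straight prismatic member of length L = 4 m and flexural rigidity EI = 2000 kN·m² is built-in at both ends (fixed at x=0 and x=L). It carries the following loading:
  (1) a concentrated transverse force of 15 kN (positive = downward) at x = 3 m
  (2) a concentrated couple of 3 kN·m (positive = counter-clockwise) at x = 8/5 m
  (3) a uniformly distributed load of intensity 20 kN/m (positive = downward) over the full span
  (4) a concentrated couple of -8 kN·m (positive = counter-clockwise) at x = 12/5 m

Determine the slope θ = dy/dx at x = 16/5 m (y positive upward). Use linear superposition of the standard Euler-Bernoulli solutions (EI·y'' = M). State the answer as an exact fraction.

Load 1 — point force P=15 kN at a=3 m (b=L-a=1):
  θ_1 = Pa²(L-x)(2bL-(3b+a)(L-x))/(2L³EI)  [x>a] = 15·3²·(4-(16/5))·(2·1·4-(3·1+3)·(4-(16/5)))/(2·4³·2000) = 27/20000 rad
Load 2 — applied couple M₀=3 kN·m at a=8/5 m (b=L-a=12/5):
  θ_2 = (R_Ax²/2 - M_Ax - M₀(x-a))/EI  [x>a] with R_A=27/25, M_A=9/25 = ((27/25)·(16/5)²/2 - (9/25)·(16/5) - 3·((16/5)-(8/5)))/2000 = -33/156250 rad
Load 3 — uniform load w=20 kN/m over full span:
  θ_3 = -wx(L-x)(L-2x)/(12EI) = -20·(16/5)·(4-(16/5))·(4-2·(16/5))/(12·2000) = 16/3125 rad
Load 4 — applied couple M₀=-8 kN·m at a=12/5 m (b=L-a=8/5):
  θ_4 = (R_Ax²/2 - M_Ax - M₀(x-a))/EI  [x>a] with R_A=-72/25, M_A=-64/25 = ((-72/25)·(16/5)²/2 - (-64/25)·(16/5) - (-8)·((16/5)-(12/5)))/2000 = -6/78125 rad
Superposition: θ = Σ θ_i = 3091/500000 rad ≈ 0.006182 rad

θ(16/5) = 3091/500000 rad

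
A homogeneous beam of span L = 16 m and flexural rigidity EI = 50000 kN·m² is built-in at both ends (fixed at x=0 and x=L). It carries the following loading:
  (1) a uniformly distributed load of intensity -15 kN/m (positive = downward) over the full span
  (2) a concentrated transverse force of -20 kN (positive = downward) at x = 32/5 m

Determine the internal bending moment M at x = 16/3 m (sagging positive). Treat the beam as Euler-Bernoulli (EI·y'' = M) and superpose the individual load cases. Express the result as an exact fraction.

Load 1 — uniform load w=-15 kN/m over full span:
  M_1 = wLx/2 - wL²/12 - wx²/2 = (-15)·16·(16/3)/2 - (-15)·16²/12 - (-15)·(16/3)²/2 = -320/3 kN·m
Load 2 — point force P=-20 kN at a=32/5 m (b=L-a=48/5):
  M_2 = Pb²(3a+b)x/L³ - Pab²/L²  [x≤a] = (-20)·(48/5)²·(3·(32/5)+(48/5))·(16/3)/16³ - (-20)·(32/5)·(48/5)²/16² = -576/25 kN·m
Superposition: M = Σ M_i = -9728/75 kN·m ≈ -129.706667 kN·m

M(16/3) = -9728/75 kN·m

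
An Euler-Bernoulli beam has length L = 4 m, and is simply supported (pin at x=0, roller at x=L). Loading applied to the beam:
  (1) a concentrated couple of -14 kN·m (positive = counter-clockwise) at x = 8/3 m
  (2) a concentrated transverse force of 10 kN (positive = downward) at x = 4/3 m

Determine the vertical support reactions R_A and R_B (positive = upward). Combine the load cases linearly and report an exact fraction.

R_A = 19/6 kN, R_B = 41/6 kN

Load 1 — applied couple M₀=-14 kN·m at a=8/3 m (b=L-a=4/3):
  R_A = M₀/L = (-14)/4 = -7/2 kN
  R_B = -M₀/L = -(-14)/4 = 7/2 kN
Load 2 — point force P=10 kN at a=4/3 m (b=L-a=8/3):
  R_A = Pb/L = 10·(8/3)/4 = 20/3 kN
  R_B = Pa/L = 10·(4/3)/4 = 10/3 kN
Superposition: R_A = 19/6 kN, R_B = 41/6 kN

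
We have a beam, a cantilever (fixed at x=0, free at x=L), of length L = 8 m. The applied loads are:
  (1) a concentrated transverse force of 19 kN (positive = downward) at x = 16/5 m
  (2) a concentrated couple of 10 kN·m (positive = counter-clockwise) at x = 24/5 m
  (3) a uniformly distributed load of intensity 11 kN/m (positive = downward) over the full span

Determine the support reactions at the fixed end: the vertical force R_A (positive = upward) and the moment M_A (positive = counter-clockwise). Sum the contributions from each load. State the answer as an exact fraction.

R_A = 107 kN, M_A = 2014/5 kN·m

Load 1 — point force P=19 kN at a=16/5 m (b=L-a=24/5):
  R_A = P = 19 kN
  M_A = Pa = 19·(16/5) = 304/5 kN·m
Load 2 — applied couple M₀=10 kN·m at a=24/5 m (b=L-a=16/5):
  R_A = 0 kN
  M_A = -M₀ = -10 kN·m
Load 3 — uniform load w=11 kN/m over full span:
  R_A = wL = 11·8 = 88 kN
  M_A = wL²/2 = 11·8²/2 = 352 kN·m
Superposition: R_A = 107 kN, M_A = 2014/5 kN·m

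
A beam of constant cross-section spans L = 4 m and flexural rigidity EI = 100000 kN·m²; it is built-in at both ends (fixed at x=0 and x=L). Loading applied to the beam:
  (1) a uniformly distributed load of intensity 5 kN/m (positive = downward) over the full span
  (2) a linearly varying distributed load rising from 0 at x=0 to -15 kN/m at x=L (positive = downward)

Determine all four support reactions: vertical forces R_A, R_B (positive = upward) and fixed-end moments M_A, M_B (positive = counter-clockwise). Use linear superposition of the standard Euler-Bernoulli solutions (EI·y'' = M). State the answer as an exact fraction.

R_A = 1 kN, M_A = -4/3 kN·m, R_B = -11 kN, M_B = 16/3 kN·m

Load 1 — uniform load w=5 kN/m over full span:
  R_A = wL/2 = 5·4/2 = 10 kN
  M_A = wL²/12 = 5·4²/12 = 20/3 kN·m
  R_B = wL/2 = 5·4/2 = 10 kN
  M_B = -wL²/12 = -5·4²/12 = -20/3 kN·m
Load 2 — triangular load w₀=-15 kN/m (0→w₀ over full span):
  R_A = 3w₀L/20 = 3·(-15)·4/20 = -9 kN
  M_A = w₀L²/30 = (-15)·4²/30 = -8 kN·m
  R_B = 7w₀L/20 = 7·(-15)·4/20 = -21 kN
  M_B = -w₀L²/20 = -(-15)·4²/20 = 12 kN·m
Superposition: R_A = 1 kN, M_A = -4/3 kN·m, R_B = -11 kN, M_B = 16/3 kN·m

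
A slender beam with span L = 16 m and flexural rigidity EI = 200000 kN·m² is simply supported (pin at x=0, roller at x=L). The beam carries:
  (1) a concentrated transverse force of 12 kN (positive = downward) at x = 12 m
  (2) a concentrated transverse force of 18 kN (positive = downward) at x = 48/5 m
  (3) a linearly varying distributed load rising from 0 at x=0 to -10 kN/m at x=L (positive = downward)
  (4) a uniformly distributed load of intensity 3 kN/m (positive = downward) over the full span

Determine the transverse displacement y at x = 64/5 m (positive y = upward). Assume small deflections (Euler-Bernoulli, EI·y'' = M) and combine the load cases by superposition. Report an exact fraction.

Load 1 — point force P=12 kN at a=12 m (b=L-a=4):
  y_1 = -Pa(L-x)(2Lx-a²-x²)/(6LEI)  [x>a] = -12·12·(16-(64/5))·(2·16·(64/5)-12²-(64/5)²)/(6·16·200000) = -954/390625 m
Load 2 — point force P=18 kN at a=48/5 m (b=L-a=32/5):
  y_2 = -Pa(L-x)(2Lx-a²-x²)/(6LEI)  [x>a] = -18·(48/5)·(16-(64/5))·(2·16·(64/5)-(48/5)²-(64/5)²)/(6·16·200000) = -1728/390625 m
Load 3 — triangular load w₀=-10 kN/m (0→w₀ over full span):
  y_3 = -w₀x(7L⁴-10L²x²+3x⁴)/(360LEI) = -(-10)·(64/5)·(7·16⁴-10·16²·(64/5)²+3·(64/5)⁴)/(360·16·200000) = 130048/9765625 m
Load 4 — uniform load w=3 kN/m over full span:
  y_4 = -wx(L³-2Lx²+x³)/(24EI) = -3·(64/5)·(16³-2·16·(64/5)²+(64/5)³)/(24·200000) = -14848/1953125 m
Superposition: y = Σ y_i = -11242/9765625 m ≈ -0.001151 m

y(64/5) = -11242/9765625 m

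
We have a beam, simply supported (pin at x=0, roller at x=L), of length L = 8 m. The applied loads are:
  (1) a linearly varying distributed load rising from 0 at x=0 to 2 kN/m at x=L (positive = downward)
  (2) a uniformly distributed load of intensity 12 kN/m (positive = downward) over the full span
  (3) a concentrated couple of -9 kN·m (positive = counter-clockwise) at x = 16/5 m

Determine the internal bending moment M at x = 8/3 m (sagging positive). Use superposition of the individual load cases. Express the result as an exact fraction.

M(8/3) = 7181/81 kN·m

Load 1 — triangular load w₀=2 kN/m (0→w₀ over full span):
  M_1 = w₀Lx/6 - w₀x³/(6L) = 2·8·(8/3)/6 - 2·(8/3)³/(6·8) = 512/81 kN·m
Load 2 — uniform load w=12 kN/m over full span:
  M_2 = wx(L-x)/2 = 12·(8/3)·(8-(8/3))/2 = 256/3 kN·m
Load 3 — applied couple M₀=-9 kN·m at a=16/5 m (b=L-a=24/5):
  M_3 = M₀x/L  [x≤a] = (-9)·(8/3)/8 = -3 kN·m
Superposition: M = Σ M_i = 7181/81 kN·m ≈ 88.654321 kN·m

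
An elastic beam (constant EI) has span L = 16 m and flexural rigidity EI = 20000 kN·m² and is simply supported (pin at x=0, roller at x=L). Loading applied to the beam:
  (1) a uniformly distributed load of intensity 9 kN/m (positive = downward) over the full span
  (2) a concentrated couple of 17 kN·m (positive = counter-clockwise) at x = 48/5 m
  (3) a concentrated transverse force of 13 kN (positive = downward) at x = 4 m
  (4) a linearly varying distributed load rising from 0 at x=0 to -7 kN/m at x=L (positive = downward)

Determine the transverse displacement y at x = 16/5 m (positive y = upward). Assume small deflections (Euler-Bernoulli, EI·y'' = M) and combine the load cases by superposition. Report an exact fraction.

y(16/5) = -5092933/29296875 m

Load 1 — uniform load w=9 kN/m over full span:
  y_1 = -wx(L³-2Lx²+x³)/(24EI) = -9·(16/5)·(16³-2·16·(16/5)²+(16/5)³)/(24·20000) = -89088/390625 m
Load 2 — applied couple M₀=17 kN·m at a=48/5 m (b=L-a=32/5):
  y_2 = (M₀x³/(6L)+C₁x)/EI  [x≤a] with C₁=M₀(3b²-L²)/(6L)=-1768/75 = (17·(16/5)³/(6·16)+(-1768/75)·(16/5))/20000 = -272/78125 m
Load 3 — point force P=13 kN at a=4 m (b=L-a=12):
  y_3 = -Pbx(L²-b²-x²)/(6LEI)  [x≤a] = -13·12·(16/5)·(16²-12²-(16/5)²)/(6·16·20000) = -2067/78125 m
Load 4 — triangular load w₀=-7 kN/m (0→w₀ over full span):
  y_4 = -w₀x(7L⁴-10L²x²+3x⁴)/(360LEI) = -(-7)·(16/5)·(7·16⁴-10·16²·(16/5)²+3·(16/5)⁴)/(360·16·20000) = 2465792/29296875 m
Superposition: y = Σ y_i = -5092933/29296875 m ≈ -0.173839 m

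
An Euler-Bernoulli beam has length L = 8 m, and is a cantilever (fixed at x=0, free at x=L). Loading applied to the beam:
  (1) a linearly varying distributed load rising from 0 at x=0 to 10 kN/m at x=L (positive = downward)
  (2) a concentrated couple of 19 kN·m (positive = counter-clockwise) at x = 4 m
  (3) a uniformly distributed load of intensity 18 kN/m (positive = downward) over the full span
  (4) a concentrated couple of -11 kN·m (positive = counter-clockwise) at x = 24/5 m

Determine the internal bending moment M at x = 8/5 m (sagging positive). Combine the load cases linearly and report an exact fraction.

M(8/5) = -38312/75 kN·m

Load 1 — triangular load w₀=10 kN/m (0→w₀ over full span):
  M_1 = w₀Lx/2 - w₀L²/3 - w₀x³/(6L) = 10·8·(8/5)/2 - 10·8²/3 - 10·(8/5)³/(6·8) = -11264/75 kN·m
Load 2 — applied couple M₀=19 kN·m at a=4 m (b=L-a=4):
  M_2 = M₀  [x≤a] = 19 = 19 kN·m
Load 3 — uniform load w=18 kN/m over full span:
  M_3 = -w(L-x)²/2 = -18·(8-(8/5))²/2 = -9216/25 kN·m
Load 4 — applied couple M₀=-11 kN·m at a=24/5 m (b=L-a=16/5):
  M_4 = M₀  [x≤a] = (-11) = -11 kN·m
Superposition: M = Σ M_i = -38312/75 kN·m ≈ -510.826667 kN·m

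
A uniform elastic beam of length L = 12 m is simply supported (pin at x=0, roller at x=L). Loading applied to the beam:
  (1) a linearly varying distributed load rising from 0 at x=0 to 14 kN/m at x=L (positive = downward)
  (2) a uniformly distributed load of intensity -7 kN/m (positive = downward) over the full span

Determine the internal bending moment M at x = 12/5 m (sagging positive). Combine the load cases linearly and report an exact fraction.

M(12/5) = -2016/125 kN·m

Load 1 — triangular load w₀=14 kN/m (0→w₀ over full span):
  M_1 = w₀Lx/6 - w₀x³/(6L) = 14·12·(12/5)/6 - 14·(12/5)³/(6·12) = 8064/125 kN·m
Load 2 — uniform load w=-7 kN/m over full span:
  M_2 = wx(L-x)/2 = (-7)·(12/5)·(12-(12/5))/2 = -2016/25 kN·m
Superposition: M = Σ M_i = -2016/125 kN·m ≈ -16.128000 kN·m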